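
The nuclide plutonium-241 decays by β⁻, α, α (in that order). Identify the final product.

Start: (A, Z) = (241, 94).
After β⁻: (241, 95).
After α: (237, 93).
After α: (233, 91).
Z = 91 is protactinium.

Pa-233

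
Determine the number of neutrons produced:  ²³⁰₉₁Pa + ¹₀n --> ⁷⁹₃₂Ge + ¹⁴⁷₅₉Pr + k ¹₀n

5

Conserve mass number: 231 = 79 + 147 + k, so k = 231 − 226 = 5.
Check atomic number: 91 = 32 + 59 + 0 = 91. ✓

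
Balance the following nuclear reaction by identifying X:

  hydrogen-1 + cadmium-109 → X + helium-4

Ag-106

Conserve mass number: 1 + 109 = A + 4, so A = 106.
Conserve atomic number: 1 + 48 = Z + 2, so Z = 47.
Z = 47 is silver, so the species is silver-106.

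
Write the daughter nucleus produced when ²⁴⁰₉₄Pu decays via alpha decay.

Alpha decay: mass number changes by -4, atomic number by -2.
A: 240 − 4 = 236; Z: 94 − 2 = 92.
Z = 92 is uranium, so the daughter is ²³⁶₉₂U.

U-236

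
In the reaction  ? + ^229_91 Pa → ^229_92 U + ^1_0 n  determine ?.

Conserve mass number: A + 229 = 229 + 1, so A = 1.
Conserve atomic number: Z + 91 = 92 + 0, so Z = 1.
A = 1 and Z = 1 is ^1_1 H — a proton.

proton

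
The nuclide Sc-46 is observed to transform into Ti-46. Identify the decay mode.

ΔA = 46 − 46 = 0; ΔZ = 22 − 21 = +1.
A is unchanged and Z rises by 1 — a neutron has become a proton (β⁻ decay).

beta-minus decay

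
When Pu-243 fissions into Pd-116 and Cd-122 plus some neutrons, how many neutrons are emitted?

5

Conserve mass number: 243 = 116 + 122 + k, so k = 243 − 238 = 5.
Check atomic number: 94 = 46 + 48 + 0 = 94. ✓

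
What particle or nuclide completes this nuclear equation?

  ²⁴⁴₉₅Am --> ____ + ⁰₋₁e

Cm-244

Conserve mass number: 244 = A + 0, so A = 244.
Conserve atomic number: 95 = Z − 1, so Z = 96.
Z = 96 is curium, so the species is ²⁴⁴₉₆Cm.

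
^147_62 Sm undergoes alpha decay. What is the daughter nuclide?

Alpha decay: mass number changes by -4, atomic number by -2.
A: 147 − 4 = 143; Z: 62 − 2 = 60.
Z = 60 is neodymium, so the daughter is ^143_60 Nd.

Nd-143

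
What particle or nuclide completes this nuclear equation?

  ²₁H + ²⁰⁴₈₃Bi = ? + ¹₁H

Conserve mass number: 2 + 204 = A + 1, so A = 205.
Conserve atomic number: 1 + 83 = Z + 1, so Z = 83.
Z = 83 is bismuth, so the species is ²⁰⁵₈₃Bi.

Bi-205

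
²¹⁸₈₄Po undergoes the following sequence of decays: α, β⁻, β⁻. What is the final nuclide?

Po-214

Start: (A, Z) = (218, 84).
After α: (214, 82).
After β⁻: (214, 83).
After β⁻: (214, 84).
Z = 84 is polonium.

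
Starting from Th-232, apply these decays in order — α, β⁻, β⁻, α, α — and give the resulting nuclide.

Rn-220

Start: (A, Z) = (232, 90).
After α: (228, 88).
After β⁻: (228, 89).
After β⁻: (228, 90).
After α: (224, 88).
After α: (220, 86).
Z = 86 is radon.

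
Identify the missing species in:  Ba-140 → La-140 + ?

Conserve mass number: 140 = 140 + A, so A = 0.
Conserve atomic number: 56 = 57 + Z, so Z = -1.
A = 0 and Z = -1 is e⁻ — a beta-minus particle.

beta-minus particle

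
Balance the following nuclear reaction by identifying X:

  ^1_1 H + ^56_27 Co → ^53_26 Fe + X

alpha particle

Conserve mass number: 1 + 56 = 53 + A, so A = 4.
Conserve atomic number: 1 + 27 = 26 + Z, so Z = 2.
A = 4 and Z = 2 is ^4_2 He — an alpha particle.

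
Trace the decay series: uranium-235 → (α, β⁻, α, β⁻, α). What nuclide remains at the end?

Ra-223

Start: (A, Z) = (235, 92).
After α: (231, 90).
After β⁻: (231, 91).
After α: (227, 89).
After β⁻: (227, 90).
After α: (223, 88).
Z = 88 is radium.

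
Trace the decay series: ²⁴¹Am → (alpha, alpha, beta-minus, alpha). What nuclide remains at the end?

Start: (A, Z) = (241, 95).
After α: (237, 93).
After α: (233, 91).
After β⁻: (233, 92).
After α: (229, 90).
Z = 90 is thorium.

Th-229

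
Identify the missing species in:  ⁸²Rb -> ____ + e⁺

Conserve mass number: 82 = A + 0, so A = 82.
Conserve atomic number: 37 = Z + 1, so Z = 36.
Z = 36 is krypton, so the species is ⁸²Kr.

Kr-82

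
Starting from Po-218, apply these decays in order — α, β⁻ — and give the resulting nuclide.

Bi-214

Start: (A, Z) = (218, 84).
After α: (214, 82).
After β⁻: (214, 83).
Z = 83 is bismuth.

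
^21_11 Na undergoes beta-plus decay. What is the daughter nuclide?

Ne-21

Beta-plus decay: mass number changes by +0, atomic number by -1.
A: 21 = 21; Z: 11 − 1 = 10.
Z = 10 is neon, so the daughter is ^21_10 Ne.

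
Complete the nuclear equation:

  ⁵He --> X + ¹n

Conserve mass number: 5 = A + 1, so A = 4.
Conserve atomic number: 2 = Z + 0, so Z = 2.
A = 4 and Z = 2 is ⁴He — an alpha particle.

He-4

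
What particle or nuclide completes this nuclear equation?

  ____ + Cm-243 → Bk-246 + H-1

alpha particle

Conserve mass number: A + 243 = 246 + 1, so A = 4.
Conserve atomic number: Z + 96 = 97 + 1, so Z = 2.
A = 4 and Z = 2 is He-4 — an alpha particle.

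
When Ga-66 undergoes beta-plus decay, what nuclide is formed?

Beta-plus decay: mass number changes by +0, atomic number by -1.
A: 66 = 66; Z: 31 − 1 = 30.
Z = 30 is zinc, so the daughter is Zn-66.

Zn-66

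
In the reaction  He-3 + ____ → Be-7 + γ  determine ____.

Conserve mass number: 3 + A = 7 + 0, so A = 4.
Conserve atomic number: 2 + Z = 4 + 0, so Z = 2.
A = 4 and Z = 2 is He-4 — an alpha particle.

alpha particle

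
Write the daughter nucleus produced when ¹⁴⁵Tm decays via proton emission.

Er-144

Proton emission: mass number changes by -1, atomic number by -1.
A: 145 − 1 = 144; Z: 69 − 1 = 68.
Z = 68 is erbium, so the daughter is ¹⁴⁴Er.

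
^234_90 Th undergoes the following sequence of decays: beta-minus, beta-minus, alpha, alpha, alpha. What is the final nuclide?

Start: (A, Z) = (234, 90).
After β⁻: (234, 91).
After β⁻: (234, 92).
After α: (230, 90).
After α: (226, 88).
After α: (222, 86).
Z = 86 is radon.

Rn-222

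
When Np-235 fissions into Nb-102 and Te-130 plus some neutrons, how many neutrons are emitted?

Conserve mass number: 235 = 102 + 130 + k, so k = 235 − 232 = 3.
Check atomic number: 93 = 41 + 52 + 0 = 93. ✓

3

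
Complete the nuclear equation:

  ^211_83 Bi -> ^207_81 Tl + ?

Conserve mass number: 211 = 207 + A, so A = 4.
Conserve atomic number: 83 = 81 + Z, so Z = 2.
A = 4 and Z = 2 is ^4_2 He — an alpha particle.

alpha particle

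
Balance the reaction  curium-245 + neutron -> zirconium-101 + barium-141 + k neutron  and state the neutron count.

4

Conserve mass number: 246 = 101 + 141 + k, so k = 246 − 242 = 4.
Check atomic number: 96 = 40 + 56 + 0 = 96. ✓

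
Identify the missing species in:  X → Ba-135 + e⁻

Conserve mass number: A = 135 + 0, so A = 135.
Conserve atomic number: Z = 56 − 1, so Z = 55.
Z = 55 is caesium, so the species is Cs-135.

Cs-135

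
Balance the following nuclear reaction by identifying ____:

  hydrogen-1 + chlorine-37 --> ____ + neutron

Ar-37

Conserve mass number: 1 + 37 = A + 1, so A = 37.
Conserve atomic number: 1 + 17 = Z + 0, so Z = 18.
Z = 18 is argon, so the species is argon-37.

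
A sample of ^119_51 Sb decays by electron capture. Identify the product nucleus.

Electron capture: mass number changes by +0, atomic number by -1.
A: 119 = 119; Z: 51 − 1 = 50.
Z = 50 is tin, so the daughter is ^119_50 Sn.

Sn-119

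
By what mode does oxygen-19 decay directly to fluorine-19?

beta-minus decay

ΔA = 19 − 19 = 0; ΔZ = 9 − 8 = +1.
A is unchanged and Z rises by 1 — a neutron has become a proton (β⁻ decay).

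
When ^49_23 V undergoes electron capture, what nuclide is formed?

Ti-49

Electron capture: mass number changes by +0, atomic number by -1.
A: 49 = 49; Z: 23 − 1 = 22.
Z = 22 is titanium, so the daughter is ^49_22 Ti.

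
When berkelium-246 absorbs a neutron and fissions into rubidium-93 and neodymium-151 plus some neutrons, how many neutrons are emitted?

Conserve mass number: 247 = 93 + 151 + k, so k = 247 − 244 = 3.
Check atomic number: 97 = 37 + 60 + 0 = 97. ✓

3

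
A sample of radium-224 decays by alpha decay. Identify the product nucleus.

Alpha decay: mass number changes by -4, atomic number by -2.
A: 224 − 4 = 220; Z: 88 − 2 = 86.
Z = 86 is radon, so the daughter is radon-220.

Rn-220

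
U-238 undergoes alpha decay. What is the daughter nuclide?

Th-234

Alpha decay: mass number changes by -4, atomic number by -2.
A: 238 − 4 = 234; Z: 92 − 2 = 90.
Z = 90 is thorium, so the daughter is Th-234.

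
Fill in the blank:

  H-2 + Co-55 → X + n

Conserve mass number: 2 + 55 = A + 1, so A = 56.
Conserve atomic number: 1 + 27 = Z + 0, so Z = 28.
Z = 28 is nickel, so the species is Ni-56.

Ni-56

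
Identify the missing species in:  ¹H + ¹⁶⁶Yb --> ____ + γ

Lu-167

Conserve mass number: 1 + 166 = A + 0, so A = 167.
Conserve atomic number: 1 + 70 = Z + 0, so Z = 71.
Z = 71 is lutetium, so the species is ¹⁶⁷Lu.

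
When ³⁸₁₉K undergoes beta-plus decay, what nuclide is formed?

Ar-38

Beta-plus decay: mass number changes by +0, atomic number by -1.
A: 38 = 38; Z: 19 − 1 = 18.
Z = 18 is argon, so the daughter is ³⁸₁₈Ar.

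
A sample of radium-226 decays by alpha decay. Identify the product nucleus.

Alpha decay: mass number changes by -4, atomic number by -2.
A: 226 − 4 = 222; Z: 88 − 2 = 86.
Z = 86 is radon, so the daughter is radon-222.

Rn-222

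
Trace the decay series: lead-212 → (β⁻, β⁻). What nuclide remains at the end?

Po-212

Start: (A, Z) = (212, 82).
After β⁻: (212, 83).
After β⁻: (212, 84).
Z = 84 is polonium.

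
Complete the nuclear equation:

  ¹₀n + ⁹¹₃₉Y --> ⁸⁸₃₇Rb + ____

alpha particle

Conserve mass number: 1 + 91 = 88 + A, so A = 4.
Conserve atomic number: 0 + 39 = 37 + Z, so Z = 2.
A = 4 and Z = 2 is ⁴₂He — an alpha particle.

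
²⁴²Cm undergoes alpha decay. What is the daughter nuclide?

Pu-238

Alpha decay: mass number changes by -4, atomic number by -2.
A: 242 − 4 = 238; Z: 96 − 2 = 94.
Z = 94 is plutonium, so the daughter is ²³⁸Pu.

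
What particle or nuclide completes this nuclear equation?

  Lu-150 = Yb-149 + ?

Conserve mass number: 150 = 149 + A, so A = 1.
Conserve atomic number: 71 = 70 + Z, so Z = 1.
A = 1 and Z = 1 is H-1 — a proton.

proton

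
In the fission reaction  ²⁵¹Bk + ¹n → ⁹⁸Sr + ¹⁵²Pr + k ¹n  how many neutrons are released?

Conserve mass number: 252 = 98 + 152 + k, so k = 252 − 250 = 2.
Check atomic number: 97 = 38 + 59 + 0 = 97. ✓

2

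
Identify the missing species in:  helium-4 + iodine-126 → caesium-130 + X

Conserve mass number: 4 + 126 = 130 + A, so A = 0.
Conserve atomic number: 2 + 53 = 55 + Z, so Z = 0.
A = 0 and Z = 0 is γ — a gamma ray.

gamma ray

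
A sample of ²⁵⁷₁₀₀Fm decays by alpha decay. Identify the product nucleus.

Cf-253

Alpha decay: mass number changes by -4, atomic number by -2.
A: 257 − 4 = 253; Z: 100 − 2 = 98.
Z = 98 is californium, so the daughter is ²⁵³₉₈Cf.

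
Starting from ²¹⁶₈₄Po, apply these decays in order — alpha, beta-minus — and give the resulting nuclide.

Bi-212

Start: (A, Z) = (216, 84).
After α: (212, 82).
After β⁻: (212, 83).
Z = 83 is bismuth.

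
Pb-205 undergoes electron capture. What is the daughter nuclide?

Tl-205

Electron capture: mass number changes by +0, atomic number by -1.
A: 205 = 205; Z: 82 − 1 = 81.
Z = 81 is thallium, so the daughter is Tl-205.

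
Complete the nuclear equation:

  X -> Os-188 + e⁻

Conserve mass number: A = 188 + 0, so A = 188.
Conserve atomic number: Z = 76 − 1, so Z = 75.
Z = 75 is rhenium, so the species is Re-188.

Re-188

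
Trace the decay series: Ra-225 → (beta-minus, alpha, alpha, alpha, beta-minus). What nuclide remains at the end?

Po-213

Start: (A, Z) = (225, 88).
After β⁻: (225, 89).
After α: (221, 87).
After α: (217, 85).
After α: (213, 83).
After β⁻: (213, 84).
Z = 84 is polonium.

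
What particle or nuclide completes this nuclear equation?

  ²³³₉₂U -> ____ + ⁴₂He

Conserve mass number: 233 = A + 4, so A = 229.
Conserve atomic number: 92 = Z + 2, so Z = 90.
Z = 90 is thorium, so the species is ²²⁹₉₀Th.

Th-229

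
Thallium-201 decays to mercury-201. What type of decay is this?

ΔA = 201 − 201 = 0; ΔZ = 80 − 81 = -1.
A is unchanged and Z drops by 1 — a proton has become a neutron (β⁺ emission or electron capture).

beta-plus decay or electron capture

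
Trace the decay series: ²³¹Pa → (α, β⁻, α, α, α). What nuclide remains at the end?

Start: (A, Z) = (231, 91).
After α: (227, 89).
After β⁻: (227, 90).
After α: (223, 88).
After α: (219, 86).
After α: (215, 84).
Z = 84 is polonium.

Po-215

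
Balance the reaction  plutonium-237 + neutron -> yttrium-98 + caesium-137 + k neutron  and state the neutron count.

Conserve mass number: 238 = 98 + 137 + k, so k = 238 − 235 = 3.
Check atomic number: 94 = 39 + 55 + 0 = 94. ✓

3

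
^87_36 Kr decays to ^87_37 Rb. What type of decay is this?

beta-minus decay

ΔA = 87 − 87 = 0; ΔZ = 37 − 36 = +1.
A is unchanged and Z rises by 1 — a neutron has become a proton (β⁻ decay).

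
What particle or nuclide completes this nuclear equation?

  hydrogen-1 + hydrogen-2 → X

He-3

Conserve mass number: 1 + 2 = A, so A = 3.
Conserve atomic number: 1 + 1 = Z, so Z = 2.
Z = 2 is helium, so the species is helium-3.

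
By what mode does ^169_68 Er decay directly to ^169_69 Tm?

ΔA = 169 − 169 = 0; ΔZ = 69 − 68 = +1.
A is unchanged and Z rises by 1 — a neutron has become a proton (β⁻ decay).

beta-minus decay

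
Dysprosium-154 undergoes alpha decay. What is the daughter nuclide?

Gd-150

Alpha decay: mass number changes by -4, atomic number by -2.
A: 154 − 4 = 150; Z: 66 − 2 = 64.
Z = 64 is gadolinium, so the daughter is gadolinium-150.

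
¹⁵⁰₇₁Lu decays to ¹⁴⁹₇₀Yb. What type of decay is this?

ΔA = 149 − 150 = -1; ΔZ = 70 − 71 = -1.
A drops by 1 and Z drops by 1 — a proton was emitted.

proton emission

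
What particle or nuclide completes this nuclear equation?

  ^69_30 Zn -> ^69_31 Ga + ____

Conserve mass number: 69 = 69 + A, so A = 0.
Conserve atomic number: 30 = 31 + Z, so Z = -1.
A = 0 and Z = -1 is ^0_-1 e — a beta-minus particle.

beta-minus particle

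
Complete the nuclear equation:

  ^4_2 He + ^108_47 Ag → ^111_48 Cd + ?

Conserve mass number: 4 + 108 = 111 + A, so A = 1.
Conserve atomic number: 2 + 47 = 48 + Z, so Z = 1.
A = 1 and Z = 1 is ^1_1 H — a proton.

proton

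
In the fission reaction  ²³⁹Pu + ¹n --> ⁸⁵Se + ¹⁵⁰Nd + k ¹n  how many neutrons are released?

Conserve mass number: 240 = 85 + 150 + k, so k = 240 − 235 = 5.
Check atomic number: 94 = 34 + 60 + 0 = 94. ✓

5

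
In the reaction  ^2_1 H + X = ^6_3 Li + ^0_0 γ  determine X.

alpha particle

Conserve mass number: 2 + A = 6 + 0, so A = 4.
Conserve atomic number: 1 + Z = 3 + 0, so Z = 2.
A = 4 and Z = 2 is ^4_2 He — an alpha particle.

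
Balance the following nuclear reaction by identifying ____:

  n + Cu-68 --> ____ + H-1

Conserve mass number: 1 + 68 = A + 1, so A = 68.
Conserve atomic number: 0 + 29 = Z + 1, so Z = 28.
Z = 28 is nickel, so the species is Ni-68.

Ni-68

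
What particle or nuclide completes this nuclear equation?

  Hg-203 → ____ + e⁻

Conserve mass number: 203 = A + 0, so A = 203.
Conserve atomic number: 80 = Z − 1, so Z = 81.
Z = 81 is thallium, so the species is Tl-203.

Tl-203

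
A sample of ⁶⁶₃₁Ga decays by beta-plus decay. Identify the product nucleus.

Beta-plus decay: mass number changes by +0, atomic number by -1.
A: 66 = 66; Z: 31 − 1 = 30.
Z = 30 is zinc, so the daughter is ⁶⁶₃₀Zn.

Zn-66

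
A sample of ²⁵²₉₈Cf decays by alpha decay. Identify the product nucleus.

Alpha decay: mass number changes by -4, atomic number by -2.
A: 252 − 4 = 248; Z: 98 − 2 = 96.
Z = 96 is curium, so the daughter is ²⁴⁸₉₆Cm.

Cm-248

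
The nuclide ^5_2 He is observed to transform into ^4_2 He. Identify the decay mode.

ΔA = 4 − 5 = -1; ΔZ = 2 − 2 = +0.
A drops by 1 with Z unchanged — a neutron was emitted.

neutron emission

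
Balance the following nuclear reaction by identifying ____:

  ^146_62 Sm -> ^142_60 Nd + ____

Conserve mass number: 146 = 142 + A, so A = 4.
Conserve atomic number: 62 = 60 + Z, so Z = 2.
A = 4 and Z = 2 is ^4_2 He — an alpha particle.

alpha particle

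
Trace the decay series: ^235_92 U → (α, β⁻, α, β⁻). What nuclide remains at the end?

Start: (A, Z) = (235, 92).
After α: (231, 90).
After β⁻: (231, 91).
After α: (227, 89).
After β⁻: (227, 90).
Z = 90 is thorium.

Th-227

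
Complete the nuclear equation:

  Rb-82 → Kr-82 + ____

positron

Conserve mass number: 82 = 82 + A, so A = 0.
Conserve atomic number: 37 = 36 + Z, so Z = 1.
A = 0 and Z = 1 is e⁺ — a positron.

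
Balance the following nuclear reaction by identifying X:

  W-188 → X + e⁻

Conserve mass number: 188 = A + 0, so A = 188.
Conserve atomic number: 74 = Z − 1, so Z = 75.
Z = 75 is rhenium, so the species is Re-188.

Re-188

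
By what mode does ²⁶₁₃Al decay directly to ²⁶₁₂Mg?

beta-plus decay or electron capture

ΔA = 26 − 26 = 0; ΔZ = 12 − 13 = -1.
A is unchanged and Z drops by 1 — a proton has become a neutron (β⁺ emission or electron capture).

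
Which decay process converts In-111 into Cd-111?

ΔA = 111 − 111 = 0; ΔZ = 48 − 49 = -1.
A is unchanged and Z drops by 1 — a proton has become a neutron (β⁺ emission or electron capture).

beta-plus decay or electron capture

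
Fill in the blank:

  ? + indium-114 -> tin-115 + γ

Conserve mass number: A + 114 = 115 + 0, so A = 1.
Conserve atomic number: Z + 49 = 50 + 0, so Z = 1.
A = 1 and Z = 1 is hydrogen-1 — a proton.

proton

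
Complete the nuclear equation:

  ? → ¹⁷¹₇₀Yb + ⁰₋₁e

Tm-171

Conserve mass number: A = 171 + 0, so A = 171.
Conserve atomic number: Z = 70 − 1, so Z = 69.
Z = 69 is thulium, so the species is ¹⁷¹₆₉Tm.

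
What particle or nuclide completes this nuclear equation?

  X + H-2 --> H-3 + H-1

Conserve mass number: A + 2 = 3 + 1, so A = 2.
Conserve atomic number: Z + 1 = 1 + 1, so Z = 1.
A = 2 and Z = 1 is H-2 — a deuteron.

deuteron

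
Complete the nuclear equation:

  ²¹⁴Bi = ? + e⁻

Conserve mass number: 214 = A + 0, so A = 214.
Conserve atomic number: 83 = Z − 1, so Z = 84.
Z = 84 is polonium, so the species is ²¹⁴Po.

Po-214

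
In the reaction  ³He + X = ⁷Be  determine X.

alpha particle

Conserve mass number: 3 + A = 7, so A = 4.
Conserve atomic number: 2 + Z = 4, so Z = 2.
A = 4 and Z = 2 is ⁴He — an alpha particle.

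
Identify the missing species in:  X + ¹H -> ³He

Conserve mass number: A + 1 = 3, so A = 2.
Conserve atomic number: Z + 1 = 2, so Z = 1.
A = 2 and Z = 1 is ²H — a deuteron.

deuteron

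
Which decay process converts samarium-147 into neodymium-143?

alpha decay

ΔA = 143 − 147 = -4; ΔZ = 60 − 62 = -2.
A drops by 4 and Z drops by 2 — the signature of alpha emission.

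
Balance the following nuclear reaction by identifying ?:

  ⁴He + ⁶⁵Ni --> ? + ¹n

Zn-68

Conserve mass number: 4 + 65 = A + 1, so A = 68.
Conserve atomic number: 2 + 28 = Z + 0, so Z = 30.
Z = 30 is zinc, so the species is ⁶⁸Zn.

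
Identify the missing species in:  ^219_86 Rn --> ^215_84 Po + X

alpha particle

Conserve mass number: 219 = 215 + A, so A = 4.
Conserve atomic number: 86 = 84 + Z, so Z = 2.
A = 4 and Z = 2 is ^4_2 He — an alpha particle.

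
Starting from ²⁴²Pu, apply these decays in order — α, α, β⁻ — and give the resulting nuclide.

Start: (A, Z) = (242, 94).
After α: (238, 92).
After α: (234, 90).
After β⁻: (234, 91).
Z = 91 is protactinium.

Pa-234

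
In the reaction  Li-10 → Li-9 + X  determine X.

neutron

Conserve mass number: 10 = 9 + A, so A = 1.
Conserve atomic number: 3 = 3 + Z, so Z = 0.
A = 1 and Z = 0 is n — a neutron.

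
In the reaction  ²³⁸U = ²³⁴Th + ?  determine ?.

alpha particle

Conserve mass number: 238 = 234 + A, so A = 4.
Conserve atomic number: 92 = 90 + Z, so Z = 2.
A = 4 and Z = 2 is ⁴He — an alpha particle.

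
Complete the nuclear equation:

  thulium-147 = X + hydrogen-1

Conserve mass number: 147 = A + 1, so A = 146.
Conserve atomic number: 69 = Z + 1, so Z = 68.
Z = 68 is erbium, so the species is erbium-146.

Er-146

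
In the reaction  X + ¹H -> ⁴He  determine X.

Conserve mass number: A + 1 = 4, so A = 3.
Conserve atomic number: Z + 1 = 2, so Z = 1.
A = 3 and Z = 1 is ³H — a triton.

triton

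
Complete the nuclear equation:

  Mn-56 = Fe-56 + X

Conserve mass number: 56 = 56 + A, so A = 0.
Conserve atomic number: 25 = 26 + Z, so Z = -1.
A = 0 and Z = -1 is e⁻ — a beta-minus particle.

beta-minus particle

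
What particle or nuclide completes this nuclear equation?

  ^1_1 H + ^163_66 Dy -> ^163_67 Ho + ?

neutron

Conserve mass number: 1 + 163 = 163 + A, so A = 1.
Conserve atomic number: 1 + 66 = 67 + Z, so Z = 0.
A = 1 and Z = 0 is ^1_0 n — a neutron.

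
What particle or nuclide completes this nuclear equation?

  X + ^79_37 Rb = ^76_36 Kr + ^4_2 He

Conserve mass number: A + 79 = 76 + 4, so A = 1.
Conserve atomic number: Z + 37 = 36 + 2, so Z = 1.
A = 1 and Z = 1 is ^1_1 H — a proton.

proton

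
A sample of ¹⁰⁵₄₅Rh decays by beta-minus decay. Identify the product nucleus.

Beta-minus decay: mass number changes by +0, atomic number by +1.
A: 105 = 105; Z: 45 + 1 = 46.
Z = 46 is palladium, so the daughter is ¹⁰⁵₄₆Pd.

Pd-105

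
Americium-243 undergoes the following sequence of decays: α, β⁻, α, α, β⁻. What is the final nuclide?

Start: (A, Z) = (243, 95).
After α: (239, 93).
After β⁻: (239, 94).
After α: (235, 92).
After α: (231, 90).
After β⁻: (231, 91).
Z = 91 is protactinium.

Pa-231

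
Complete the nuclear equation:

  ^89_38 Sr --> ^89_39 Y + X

beta-minus particle

Conserve mass number: 89 = 89 + A, so A = 0.
Conserve atomic number: 38 = 39 + Z, so Z = -1.
A = 0 and Z = -1 is ^0_-1 e — a beta-minus particle.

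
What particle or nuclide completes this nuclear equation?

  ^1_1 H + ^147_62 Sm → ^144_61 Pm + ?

alpha particle

Conserve mass number: 1 + 147 = 144 + A, so A = 4.
Conserve atomic number: 1 + 62 = 61 + Z, so Z = 2.
A = 4 and Z = 2 is ^4_2 He — an alpha particle.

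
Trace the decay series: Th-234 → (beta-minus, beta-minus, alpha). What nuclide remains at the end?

Start: (A, Z) = (234, 90).
After β⁻: (234, 91).
After β⁻: (234, 92).
After α: (230, 90).
Z = 90 is thorium.

Th-230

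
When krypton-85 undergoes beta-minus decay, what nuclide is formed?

Rb-85

Beta-minus decay: mass number changes by +0, atomic number by +1.
A: 85 = 85; Z: 36 + 1 = 37.
Z = 37 is rubidium, so the daughter is rubidium-85.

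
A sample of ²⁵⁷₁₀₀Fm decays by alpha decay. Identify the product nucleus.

Alpha decay: mass number changes by -4, atomic number by -2.
A: 257 − 4 = 253; Z: 100 − 2 = 98.
Z = 98 is californium, so the daughter is ²⁵³₉₈Cf.

Cf-253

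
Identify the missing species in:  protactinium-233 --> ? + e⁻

U-233

Conserve mass number: 233 = A + 0, so A = 233.
Conserve atomic number: 91 = Z − 1, so Z = 92.
Z = 92 is uranium, so the species is uranium-233.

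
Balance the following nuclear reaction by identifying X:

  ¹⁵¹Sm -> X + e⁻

Eu-151

Conserve mass number: 151 = A + 0, so A = 151.
Conserve atomic number: 62 = Z − 1, so Z = 63.
Z = 63 is europium, so the species is ¹⁵¹Eu.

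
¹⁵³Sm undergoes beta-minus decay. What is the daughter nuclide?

Beta-minus decay: mass number changes by +0, atomic number by +1.
A: 153 = 153; Z: 62 + 1 = 63.
Z = 63 is europium, so the daughter is ¹⁵³Eu.

Eu-153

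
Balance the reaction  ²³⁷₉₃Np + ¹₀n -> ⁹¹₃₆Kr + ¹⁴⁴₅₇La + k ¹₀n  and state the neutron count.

3

Conserve mass number: 238 = 91 + 144 + k, so k = 238 − 235 = 3.
Check atomic number: 93 = 36 + 57 + 0 = 93. ✓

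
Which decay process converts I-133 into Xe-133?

ΔA = 133 − 133 = 0; ΔZ = 54 − 53 = +1.
A is unchanged and Z rises by 1 — a neutron has become a proton (β⁻ decay).

beta-minus decay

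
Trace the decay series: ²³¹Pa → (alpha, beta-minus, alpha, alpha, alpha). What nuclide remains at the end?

Start: (A, Z) = (231, 91).
After α: (227, 89).
After β⁻: (227, 90).
After α: (223, 88).
After α: (219, 86).
After α: (215, 84).
Z = 84 is polonium.

Po-215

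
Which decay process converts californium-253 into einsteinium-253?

ΔA = 253 − 253 = 0; ΔZ = 99 − 98 = +1.
A is unchanged and Z rises by 1 — a neutron has become a proton (β⁻ decay).

beta-minus decay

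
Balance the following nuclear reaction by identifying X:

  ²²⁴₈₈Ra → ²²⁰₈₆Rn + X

Conserve mass number: 224 = 220 + A, so A = 4.
Conserve atomic number: 88 = 86 + Z, so Z = 2.
A = 4 and Z = 2 is ⁴₂He — an alpha particle.

alpha particle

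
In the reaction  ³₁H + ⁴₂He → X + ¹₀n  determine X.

Li-6

Conserve mass number: 3 + 4 = A + 1, so A = 6.
Conserve atomic number: 1 + 2 = Z + 0, so Z = 3.
Z = 3 is lithium, so the species is ⁶₃Li.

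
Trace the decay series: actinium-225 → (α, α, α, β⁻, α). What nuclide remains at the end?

Pb-209

Start: (A, Z) = (225, 89).
After α: (221, 87).
After α: (217, 85).
After α: (213, 83).
After β⁻: (213, 84).
After α: (209, 82).
Z = 82 is lead.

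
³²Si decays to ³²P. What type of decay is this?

ΔA = 32 − 32 = 0; ΔZ = 15 − 14 = +1.
A is unchanged and Z rises by 1 — a neutron has become a proton (β⁻ decay).

beta-minus decay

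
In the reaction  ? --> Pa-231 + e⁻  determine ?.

Th-231

Conserve mass number: A = 231 + 0, so A = 231.
Conserve atomic number: Z = 91 − 1, so Z = 90.
Z = 90 is thorium, so the species is Th-231.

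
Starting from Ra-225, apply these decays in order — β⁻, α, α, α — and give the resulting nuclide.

Start: (A, Z) = (225, 88).
After β⁻: (225, 89).
After α: (221, 87).
After α: (217, 85).
After α: (213, 83).
Z = 83 is bismuth.

Bi-213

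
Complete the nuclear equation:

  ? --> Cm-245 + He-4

Cf-249

Conserve mass number: A = 245 + 4, so A = 249.
Conserve atomic number: Z = 96 + 2, so Z = 98.
Z = 98 is californium, so the species is Cf-249.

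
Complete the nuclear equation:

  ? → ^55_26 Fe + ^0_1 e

Conserve mass number: A = 55 + 0, so A = 55.
Conserve atomic number: Z = 26 + 1, so Z = 27.
Z = 27 is cobalt, so the species is ^55_27 Co.

Co-55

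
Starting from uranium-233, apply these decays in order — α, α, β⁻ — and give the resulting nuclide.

Start: (A, Z) = (233, 92).
After α: (229, 90).
After α: (225, 88).
After β⁻: (225, 89).
Z = 89 is actinium.

Ac-225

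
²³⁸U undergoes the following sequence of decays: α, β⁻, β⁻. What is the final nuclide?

U-234

Start: (A, Z) = (238, 92).
After α: (234, 90).
After β⁻: (234, 91).
After β⁻: (234, 92).
Z = 92 is uranium.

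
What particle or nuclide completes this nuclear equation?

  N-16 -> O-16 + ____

Conserve mass number: 16 = 16 + A, so A = 0.
Conserve atomic number: 7 = 8 + Z, so Z = -1.
A = 0 and Z = -1 is e⁻ — a beta-minus particle.

beta-minus particle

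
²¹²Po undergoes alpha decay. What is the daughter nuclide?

Pb-208

Alpha decay: mass number changes by -4, atomic number by -2.
A: 212 − 4 = 208; Z: 84 − 2 = 82.
Z = 82 is lead, so the daughter is ²⁰⁸Pb.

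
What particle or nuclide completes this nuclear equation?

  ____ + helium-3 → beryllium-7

alpha particle

Conserve mass number: A + 3 = 7, so A = 4.
Conserve atomic number: Z + 2 = 4, so Z = 2.
A = 4 and Z = 2 is helium-4 — an alpha particle.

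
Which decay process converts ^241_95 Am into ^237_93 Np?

ΔA = 237 − 241 = -4; ΔZ = 93 − 95 = -2.
A drops by 4 and Z drops by 2 — the signature of alpha emission.

alpha decay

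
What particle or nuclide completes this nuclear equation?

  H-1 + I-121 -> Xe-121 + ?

Conserve mass number: 1 + 121 = 121 + A, so A = 1.
Conserve atomic number: 1 + 53 = 54 + Z, so Z = 0.
A = 1 and Z = 0 is n — a neutron.

neutron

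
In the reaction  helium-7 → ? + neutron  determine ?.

He-6

Conserve mass number: 7 = A + 1, so A = 6.
Conserve atomic number: 2 = Z + 0, so Z = 2.
Z = 2 is helium, so the species is helium-6.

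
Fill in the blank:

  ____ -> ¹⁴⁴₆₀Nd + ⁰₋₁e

Pr-144

Conserve mass number: A = 144 + 0, so A = 144.
Conserve atomic number: Z = 60 − 1, so Z = 59.
Z = 59 is praseodymium, so the species is ¹⁴⁴₅₉Pr.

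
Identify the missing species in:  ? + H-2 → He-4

Conserve mass number: A + 2 = 4, so A = 2.
Conserve atomic number: Z + 1 = 2, so Z = 1.
A = 2 and Z = 1 is H-2 — a deuteron.

deuteron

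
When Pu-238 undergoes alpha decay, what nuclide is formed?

Alpha decay: mass number changes by -4, atomic number by -2.
A: 238 − 4 = 234; Z: 94 − 2 = 92.
Z = 92 is uranium, so the daughter is U-234.

U-234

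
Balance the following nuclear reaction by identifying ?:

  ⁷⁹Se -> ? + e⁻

Conserve mass number: 79 = A + 0, so A = 79.
Conserve atomic number: 34 = Z − 1, so Z = 35.
Z = 35 is bromine, so the species is ⁷⁹Br.

Br-79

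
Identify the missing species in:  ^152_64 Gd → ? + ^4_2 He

Conserve mass number: 152 = A + 4, so A = 148.
Conserve atomic number: 64 = Z + 2, so Z = 62.
Z = 62 is samarium, so the species is ^148_62 Sm.

Sm-148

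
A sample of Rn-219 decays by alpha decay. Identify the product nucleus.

Alpha decay: mass number changes by -4, atomic number by -2.
A: 219 − 4 = 215; Z: 86 − 2 = 84.
Z = 84 is polonium, so the daughter is Po-215.

Po-215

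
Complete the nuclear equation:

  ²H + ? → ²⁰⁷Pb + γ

Tl-205

Conserve mass number: 2 + A = 207 + 0, so A = 205.
Conserve atomic number: 1 + Z = 82 + 0, so Z = 81.
Z = 81 is thallium, so the species is ²⁰⁵Tl.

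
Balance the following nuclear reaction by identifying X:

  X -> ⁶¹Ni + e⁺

Cu-61

Conserve mass number: A = 61 + 0, so A = 61.
Conserve atomic number: Z = 28 + 1, so Z = 29.
Z = 29 is copper, so the species is ⁶¹Cu.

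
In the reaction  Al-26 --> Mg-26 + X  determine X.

positron

Conserve mass number: 26 = 26 + A, so A = 0.
Conserve atomic number: 13 = 12 + Z, so Z = 1.
A = 0 and Z = 1 is e⁺ — a positron.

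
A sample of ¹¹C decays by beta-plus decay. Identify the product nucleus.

B-11

Beta-plus decay: mass number changes by +0, atomic number by -1.
A: 11 = 11; Z: 6 − 1 = 5.
Z = 5 is boron, so the daughter is ¹¹B.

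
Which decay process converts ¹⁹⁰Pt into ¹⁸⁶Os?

alpha decay

ΔA = 186 − 190 = -4; ΔZ = 76 − 78 = -2.
A drops by 4 and Z drops by 2 — the signature of alpha emission.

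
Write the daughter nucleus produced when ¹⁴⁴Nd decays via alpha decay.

Alpha decay: mass number changes by -4, atomic number by -2.
A: 144 − 4 = 140; Z: 60 − 2 = 58.
Z = 58 is cerium, so the daughter is ¹⁴⁰Ce.

Ce-140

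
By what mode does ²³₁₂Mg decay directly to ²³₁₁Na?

beta-plus decay or electron capture

ΔA = 23 − 23 = 0; ΔZ = 11 − 12 = -1.
A is unchanged and Z drops by 1 — a proton has become a neutron (β⁺ emission or electron capture).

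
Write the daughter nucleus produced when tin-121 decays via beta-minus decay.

Sb-121

Beta-minus decay: mass number changes by +0, atomic number by +1.
A: 121 = 121; Z: 50 + 1 = 51.
Z = 51 is antimony, so the daughter is antimony-121.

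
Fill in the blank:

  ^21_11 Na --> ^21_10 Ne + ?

Conserve mass number: 21 = 21 + A, so A = 0.
Conserve atomic number: 11 = 10 + Z, so Z = 1.
A = 0 and Z = 1 is ^0_1 e — a positron.

positron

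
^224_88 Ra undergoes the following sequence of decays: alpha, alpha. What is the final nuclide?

Start: (A, Z) = (224, 88).
After α: (220, 86).
After α: (216, 84).
Z = 84 is polonium.

Po-216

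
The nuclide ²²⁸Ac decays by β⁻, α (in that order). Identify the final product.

Start: (A, Z) = (228, 89).
After β⁻: (228, 90).
After α: (224, 88).
Z = 88 is radium.

Ra-224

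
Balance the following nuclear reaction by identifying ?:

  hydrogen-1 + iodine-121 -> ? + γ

Conserve mass number: 1 + 121 = A + 0, so A = 122.
Conserve atomic number: 1 + 53 = Z + 0, so Z = 54.
Z = 54 is xenon, so the species is xenon-122.

Xe-122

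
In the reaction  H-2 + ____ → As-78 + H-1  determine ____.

Conserve mass number: 2 + A = 78 + 1, so A = 77.
Conserve atomic number: 1 + Z = 33 + 1, so Z = 33.
Z = 33 is arsenic, so the species is As-77.

As-77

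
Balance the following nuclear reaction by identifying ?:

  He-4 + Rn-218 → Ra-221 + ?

neutron

Conserve mass number: 4 + 218 = 221 + A, so A = 1.
Conserve atomic number: 2 + 86 = 88 + Z, so Z = 0.
A = 1 and Z = 0 is n — a neutron.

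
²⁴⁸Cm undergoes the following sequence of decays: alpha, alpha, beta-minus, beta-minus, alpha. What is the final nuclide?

U-236

Start: (A, Z) = (248, 96).
After α: (244, 94).
After α: (240, 92).
After β⁻: (240, 93).
After β⁻: (240, 94).
After α: (236, 92).
Z = 92 is uranium.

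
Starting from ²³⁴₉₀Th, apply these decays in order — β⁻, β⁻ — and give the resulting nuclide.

U-234

Start: (A, Z) = (234, 90).
After β⁻: (234, 91).
After β⁻: (234, 92).
Z = 92 is uranium.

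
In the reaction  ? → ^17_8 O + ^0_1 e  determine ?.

Conserve mass number: A = 17 + 0, so A = 17.
Conserve atomic number: Z = 8 + 1, so Z = 9.
Z = 9 is fluorine, so the species is ^17_9 F.

F-17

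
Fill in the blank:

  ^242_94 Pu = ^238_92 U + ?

Conserve mass number: 242 = 238 + A, so A = 4.
Conserve atomic number: 94 = 92 + Z, so Z = 2.
A = 4 and Z = 2 is ^4_2 He — an alpha particle.

alpha particle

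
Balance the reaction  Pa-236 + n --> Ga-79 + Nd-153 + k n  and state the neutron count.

Conserve mass number: 237 = 79 + 153 + k, so k = 237 − 232 = 5.
Check atomic number: 91 = 31 + 60 + 0 = 91. ✓

5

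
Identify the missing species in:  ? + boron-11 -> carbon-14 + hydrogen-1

Conserve mass number: A + 11 = 14 + 1, so A = 4.
Conserve atomic number: Z + 5 = 6 + 1, so Z = 2.
A = 4 and Z = 2 is helium-4 — an alpha particle.

alpha particle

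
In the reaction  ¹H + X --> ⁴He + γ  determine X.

Conserve mass number: 1 + A = 4 + 0, so A = 3.
Conserve atomic number: 1 + Z = 2 + 0, so Z = 1.
A = 3 and Z = 1 is ³H — a triton.

triton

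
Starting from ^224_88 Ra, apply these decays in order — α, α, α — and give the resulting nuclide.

Pb-212

Start: (A, Z) = (224, 88).
After α: (220, 86).
After α: (216, 84).
After α: (212, 82).
Z = 82 is lead.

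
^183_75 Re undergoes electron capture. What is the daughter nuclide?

W-183

Electron capture: mass number changes by +0, atomic number by -1.
A: 183 = 183; Z: 75 − 1 = 74.
Z = 74 is tungsten, so the daughter is ^183_74 W.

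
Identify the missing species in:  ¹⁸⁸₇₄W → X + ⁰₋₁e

Conserve mass number: 188 = A + 0, so A = 188.
Conserve atomic number: 74 = Z − 1, so Z = 75.
Z = 75 is rhenium, so the species is ¹⁸⁸₇₅Re.

Re-188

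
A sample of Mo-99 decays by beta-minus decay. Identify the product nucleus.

Beta-minus decay: mass number changes by +0, atomic number by +1.
A: 99 = 99; Z: 42 + 1 = 43.
Z = 43 is technetium, so the daughter is Tc-99.

Tc-99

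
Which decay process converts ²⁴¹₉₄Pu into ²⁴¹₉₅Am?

ΔA = 241 − 241 = 0; ΔZ = 95 − 94 = +1.
A is unchanged and Z rises by 1 — a neutron has become a proton (β⁻ decay).

beta-minus decay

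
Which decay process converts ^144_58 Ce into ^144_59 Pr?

beta-minus decay

ΔA = 144 − 144 = 0; ΔZ = 59 − 58 = +1.
A is unchanged and Z rises by 1 — a neutron has become a proton (β⁻ decay).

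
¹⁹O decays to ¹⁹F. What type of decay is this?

beta-minus decay

ΔA = 19 − 19 = 0; ΔZ = 9 − 8 = +1.
A is unchanged and Z rises by 1 — a neutron has become a proton (β⁻ decay).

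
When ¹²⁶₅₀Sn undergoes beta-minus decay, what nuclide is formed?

Beta-minus decay: mass number changes by +0, atomic number by +1.
A: 126 = 126; Z: 50 + 1 = 51.
Z = 51 is antimony, so the daughter is ¹²⁶₅₁Sb.

Sb-126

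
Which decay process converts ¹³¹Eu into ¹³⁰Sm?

proton emission

ΔA = 130 − 131 = -1; ΔZ = 62 − 63 = -1.
A drops by 1 and Z drops by 1 — a proton was emitted.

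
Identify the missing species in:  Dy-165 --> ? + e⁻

Ho-165

Conserve mass number: 165 = A + 0, so A = 165.
Conserve atomic number: 66 = Z − 1, so Z = 67.
Z = 67 is holmium, so the species is Ho-165.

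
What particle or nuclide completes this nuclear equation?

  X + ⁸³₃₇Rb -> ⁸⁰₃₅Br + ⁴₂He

neutron

Conserve mass number: A + 83 = 80 + 4, so A = 1.
Conserve atomic number: Z + 37 = 35 + 2, so Z = 0.
A = 1 and Z = 0 is ¹₀n — a neutron.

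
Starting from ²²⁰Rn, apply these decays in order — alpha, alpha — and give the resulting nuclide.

Pb-212

Start: (A, Z) = (220, 86).
After α: (216, 84).
After α: (212, 82).
Z = 82 is lead.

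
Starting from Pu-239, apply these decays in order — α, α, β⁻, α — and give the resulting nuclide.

Start: (A, Z) = (239, 94).
After α: (235, 92).
After α: (231, 90).
After β⁻: (231, 91).
After α: (227, 89).
Z = 89 is actinium.

Ac-227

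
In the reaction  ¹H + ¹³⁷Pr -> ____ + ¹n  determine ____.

Conserve mass number: 1 + 137 = A + 1, so A = 137.
Conserve atomic number: 1 + 59 = Z + 0, so Z = 60.
Z = 60 is neodymium, so the species is ¹³⁷Nd.

Nd-137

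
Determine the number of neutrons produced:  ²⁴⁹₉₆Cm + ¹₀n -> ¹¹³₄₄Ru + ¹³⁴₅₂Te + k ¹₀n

3

Conserve mass number: 250 = 113 + 134 + k, so k = 250 − 247 = 3.
Check atomic number: 96 = 44 + 52 + 0 = 96. ✓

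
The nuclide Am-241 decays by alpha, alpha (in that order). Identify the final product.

Start: (A, Z) = (241, 95).
After α: (237, 93).
After α: (233, 91).
Z = 91 is protactinium.

Pa-233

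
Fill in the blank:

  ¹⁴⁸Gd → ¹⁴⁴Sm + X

Conserve mass number: 148 = 144 + A, so A = 4.
Conserve atomic number: 64 = 62 + Z, so Z = 2.
A = 4 and Z = 2 is ⁴He — an alpha particle.

alpha particle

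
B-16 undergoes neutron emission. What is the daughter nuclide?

B-15

Neutron emission: mass number changes by -1, atomic number by +0.
A: 16 − 1 = 15; Z: 5 = 5.
Z = 5 is boron, so the daughter is B-15.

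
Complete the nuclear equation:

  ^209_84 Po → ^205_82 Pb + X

alpha particle

Conserve mass number: 209 = 205 + A, so A = 4.
Conserve atomic number: 84 = 82 + Z, so Z = 2.
A = 4 and Z = 2 is ^4_2 He — an alpha particle.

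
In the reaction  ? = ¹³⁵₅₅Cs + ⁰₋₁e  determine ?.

Conserve mass number: A = 135 + 0, so A = 135.
Conserve atomic number: Z = 55 − 1, so Z = 54.
Z = 54 is xenon, so the species is ¹³⁵₅₄Xe.

Xe-135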